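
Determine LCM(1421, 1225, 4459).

1421 = 7² · 29; 1225 = 5² · 7²; 4459 = 7³ · 13
lcm takes max exponent of each prime: 5² · 7³ · 13 · 29 = 3232775

3232775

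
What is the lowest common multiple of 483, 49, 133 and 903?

2762277

lcm(483, 49) = 483·49/gcd = 23667/7 = 3381
lcm(3381, 133) = 3381·133/gcd = 449673/7 = 64239
lcm(64239, 903) = 64239·903/gcd = 58007817/21 = 2762277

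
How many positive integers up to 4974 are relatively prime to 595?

3211

Prime factors of 595: 5, 7, 17. Count integers ≤ 4974 divisible by none of them.
By inclusion–exclusion: 4974 − ⌊4974/5⌋ − ⌊4974/7⌋ − ⌊4974/17⌋ + ⌊4974/35⌋ + ⌊4974/85⌋ + ⌊4974/119⌋ − ⌊4974/595⌋ = 3211.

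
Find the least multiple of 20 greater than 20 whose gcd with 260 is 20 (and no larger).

gcd(a, 260) = 20 forces 20 | a; write a = 20s. Then gcd(20s, 20·13) = 20·gcd(s, 13), so need gcd(s, 13) = 1.
20s > 20 gives s ≥ 2. The least s ≥ 2 coprime to 13 is 2, so a = 20·2 = 40.

40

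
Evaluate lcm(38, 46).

gcd first: 46 = 1·38 + 8; 38 = 4·8 + 6; 8 = 1·6 + 2; 6 = 3·2 + 0 → gcd = 2
lcm = 38·46/gcd = 1748/2 = 874

874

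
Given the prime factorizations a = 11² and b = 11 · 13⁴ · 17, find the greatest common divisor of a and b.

min exponent per shared prime: 11 = 11

11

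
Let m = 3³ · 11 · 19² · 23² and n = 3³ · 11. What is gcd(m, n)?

min exponent per shared prime: 3³ · 11 = 297

297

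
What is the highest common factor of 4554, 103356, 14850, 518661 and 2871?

gcd(4554, 103356): 103356 = 22·4554 + 3168; 4554 = 1·3168 + 1386; 3168 = 2·1386 + 396; 1386 = 3·396 + 198; 396 = 2·198 + 0 → 198
gcd(198, 14850): 14850 = 75·198 + 0 → 198
gcd(198, 518661): 518661 = 2619·198 + 99; 198 = 2·99 + 0 → 99
gcd(99, 2871): 2871 = 29·99 + 0 → 99

99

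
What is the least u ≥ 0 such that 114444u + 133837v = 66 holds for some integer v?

Reduce mod 133837: 114444u ≡ 66 (mod 133837). With g = gcd(114444, 133837) = 11 dividing 66, divide through: 10404u ≡ 6 (mod 12167).
Since gcd(10404, 12167) = 1, u ≡ 6·(10404)⁻¹ ≡ 10069 (mod 12167). Smallest non-negative: 10069.

10069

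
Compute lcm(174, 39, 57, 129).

1848054

174 = 2 · 3 · 29; 39 = 3 · 13; 57 = 3 · 19; 129 = 3 · 43
lcm takes max exponent of each prime: 2 · 3 · 13 · 19 · 29 · 43 = 1848054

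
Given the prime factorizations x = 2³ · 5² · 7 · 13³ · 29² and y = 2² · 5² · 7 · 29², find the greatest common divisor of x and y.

588700

min exponent per shared prime: 2² · 5² · 7 · 29² = 588700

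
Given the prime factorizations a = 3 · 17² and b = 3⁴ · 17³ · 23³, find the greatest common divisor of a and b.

867

min exponent per shared prime: 3 · 17² = 867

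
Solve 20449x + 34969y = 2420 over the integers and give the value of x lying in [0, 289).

48

Reduce mod 34969: 20449x ≡ 2420 (mod 34969). With g = gcd(20449, 34969) = 121 dividing 2420, divide through: 169x ≡ 20 (mod 289).
Since gcd(169, 289) = 1, x ≡ 20·(169)⁻¹ ≡ 48 (mod 289). Smallest non-negative: 48.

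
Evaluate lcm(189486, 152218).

gcd first: 189486 = 1·152218 + 37268; 152218 = 4·37268 + 3146; 37268 = 11·3146 + 2662; 3146 = 1·2662 + 484; 2662 = 5·484 + 242; 484 = 2·242 + 0 → gcd = 242
lcm = 189486·152218/gcd = 28843179948/242 = 119186694

119186694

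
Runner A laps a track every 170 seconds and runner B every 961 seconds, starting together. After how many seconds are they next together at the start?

170 = 2 · 5 · 17; 961 = 31²
max exponents: 2 · 5 · 17 · 31² = 163370

163370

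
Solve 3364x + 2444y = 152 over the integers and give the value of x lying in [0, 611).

Reduce mod 2444: 3364x ≡ 152 (mod 2444). With g = gcd(3364, 2444) = 4 dividing 152, divide through: 841x ≡ 38 (mod 611).
Since gcd(841, 611) = 1, x ≡ 38·(841)⁻¹ ≡ 218 (mod 611). Smallest non-negative: 218.

218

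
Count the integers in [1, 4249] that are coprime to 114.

Prime factors of 114: 2, 3, 19. Count integers ≤ 4249 divisible by none of them.
By inclusion–exclusion: 4249 − ⌊4249/2⌋ − ⌊4249/3⌋ − ⌊4249/19⌋ + ⌊4249/6⌋ + ⌊4249/38⌋ + ⌊4249/57⌋ − ⌊4249/114⌋ = 1342.

1342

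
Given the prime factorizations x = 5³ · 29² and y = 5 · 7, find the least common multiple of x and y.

max exponent per prime: 5³ · 7 · 29² = 735875

735875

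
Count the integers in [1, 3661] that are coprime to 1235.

1235 = 5·13·19. Inclusion–exclusion on these primes:
3661 − ⌊3661/5⌋ − ⌊3661/13⌋ − ⌊3661/19⌋ + ⌊3661/65⌋ + ⌊3661/95⌋ + ⌊3661/247⌋ − ⌊3661/1235⌋ = 2562

2562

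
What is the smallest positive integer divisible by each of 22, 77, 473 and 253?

22 = 2 · 11; 77 = 7 · 11; 473 = 11 · 43; 253 = 11 · 23
lcm takes max exponent of each prime: 2 · 7 · 11 · 23 · 43 = 152306

152306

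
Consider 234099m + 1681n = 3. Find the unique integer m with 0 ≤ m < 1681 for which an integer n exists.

447

gcd(234099, 1681) = 1 (Euclid: 234099 = 139·1681 + 440; 1681 = 3·440 + 361; 440 = 1·361 + 79; 361 = 4·79 + 45; 79 = 1·45 + 34; 45 = 1·34 + 11; 34 = 3·11 + 1; 11 = 11·1 + 0), and 1 | 3.
Extended Euclid: 234099·(149) + 1681·(-20750) = 1. Scale by 3: m₀ = 447.
General solution m = m₀ + 1681t; reducing mod 1681 gives m = 447 (and n = -62250).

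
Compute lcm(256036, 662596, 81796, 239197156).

lcm(256036, 662596) = 256036·662596/gcd = 169648429456/484 = 350513284
lcm(350513284, 81796) = 350513284·81796/gcd = 28670584578064/484 = 59236744996
lcm(59236744996, 239197156) = 59236744996·239197156/gcd = 14169260933740431376/662596 = 21384464943556

21384464943556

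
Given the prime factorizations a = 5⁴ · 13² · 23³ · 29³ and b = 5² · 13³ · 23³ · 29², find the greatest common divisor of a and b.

min exponent per shared prime: 5² · 13² · 23³ · 29² = 43232088575

43232088575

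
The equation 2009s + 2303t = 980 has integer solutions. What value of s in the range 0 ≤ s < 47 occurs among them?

28

gcd(2009, 2303) = 49 (Euclid: 2303 = 1·2009 + 294; 2009 = 6·294 + 245; 294 = 1·245 + 49; 245 = 5·49 + 0), and 49 | 980.
Extended Euclid: 2009·(-8) + 2303·(7) = 49. Scale by 20: s₀ = -160.
General solution s = s₀ + 47k; reducing mod 47 gives s = 28 (and t = -24).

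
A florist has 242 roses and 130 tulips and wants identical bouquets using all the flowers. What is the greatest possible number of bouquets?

Euclid: 242 = 1·130 + 112; 130 = 1·112 + 18; 112 = 6·18 + 4; 18 = 4·4 + 2; 4 = 2·2 + 0. Last nonzero remainder: 2.

2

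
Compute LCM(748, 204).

gcd first: 748 = 3·204 + 136; 204 = 1·136 + 68; 136 = 2·68 + 0 → gcd = 68
lcm = 748·204/gcd = 152592/68 = 2244

2244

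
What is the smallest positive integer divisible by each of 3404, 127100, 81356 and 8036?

107795538643100

lcm(3404, 127100) = 3404·127100/gcd = 432648400/4 = 108162100
lcm(108162100, 81356) = 108162100·81356/gcd = 8799635807600/4 = 2199908951900
lcm(2199908951900, 8036) = 2199908951900·8036/gcd = 17678468337468400/164 = 107795538643100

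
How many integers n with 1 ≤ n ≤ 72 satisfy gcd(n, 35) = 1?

50

Prime factors of 35: 5, 7. Count integers ≤ 72 divisible by none of them.
By inclusion–exclusion: 72 − ⌊72/5⌋ − ⌊72/7⌋ + ⌊72/35⌋ = 50.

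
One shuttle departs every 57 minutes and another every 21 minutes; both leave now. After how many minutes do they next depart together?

399

gcd first: 57 = 2·21 + 15; 21 = 1·15 + 6; 15 = 2·6 + 3; 6 = 2·3 + 0 → gcd = 3
lcm = 57·21/gcd = 1197/3 = 399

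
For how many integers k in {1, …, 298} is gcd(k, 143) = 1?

251

143 = 11·13. Inclusion–exclusion on these primes:
298 − ⌊298/11⌋ − ⌊298/13⌋ + ⌊298/143⌋ = 251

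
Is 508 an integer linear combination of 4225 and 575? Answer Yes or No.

No

gcd(4225, 575): 4225 = 7·575 + 200; 575 = 2·200 + 175; 200 = 1·175 + 25; 175 = 7·25 + 0 → 25
25 does not divide 508, so a solution does not exist.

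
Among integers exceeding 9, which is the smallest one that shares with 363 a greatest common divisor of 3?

363 = 3·121. Any x with gcd(x, 363) = 3 is a multiple of 3, say 3s, with s coprime to 121.
Need s > 9/3, so s ≥ 4. First s ≥ 4 with gcd(s, 121) = 1 is s = 4. Thus x = 3·4 = 12.

12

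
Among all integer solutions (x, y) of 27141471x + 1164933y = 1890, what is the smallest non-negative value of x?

gcd(27141471, 1164933) = 63 (Euclid: 27141471 = 23·1164933 + 348012; 1164933 = 3·348012 + 120897; 348012 = 2·120897 + 106218; 120897 = 1·106218 + 14679; 106218 = 7·14679 + 3465; 14679 = 4·3465 + 819; 3465 = 4·819 + 189; 819 = 4·189 + 63; 189 = 3·63 + 0), and 63 | 1890.
Extended Euclid: 27141471·(-5714) + 1164933·(133129) = 63. Scale by 30: x₀ = -171420.
General solution x = x₀ + 18491t; reducing mod 18491 gives x = 13490 (and y = -314300).

13490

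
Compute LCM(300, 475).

300 = 2² · 3 · 5²; 475 = 5² · 19
max exponents: 2² · 3 · 5² · 19 = 5700

5700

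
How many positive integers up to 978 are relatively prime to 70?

335

70 = 2·5·7. Inclusion–exclusion on these primes:
978 − ⌊978/2⌋ − ⌊978/5⌋ − ⌊978/7⌋ + ⌊978/10⌋ + ⌊978/14⌋ + ⌊978/35⌋ − ⌊978/70⌋ = 335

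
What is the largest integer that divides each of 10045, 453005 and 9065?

gcd(10045, 453005): 453005 = 45·10045 + 980; 10045 = 10·980 + 245; 980 = 4·245 + 0 → 245
gcd(245, 9065): 9065 = 37·245 + 0 → 245

245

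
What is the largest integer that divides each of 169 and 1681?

Euclid: 1681 = 9·169 + 160; 169 = 1·160 + 9; 160 = 17·9 + 7; 9 = 1·7 + 2; 7 = 3·2 + 1; 2 = 2·1 + 0. Last nonzero remainder: 1.

1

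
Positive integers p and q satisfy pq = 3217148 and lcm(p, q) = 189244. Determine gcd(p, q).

From gcd × lcm = pq: gcd = 3217148 / 189244 = 17.

17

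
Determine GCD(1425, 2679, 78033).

1425 = 3 · 5² · 19; 2679 = 3 · 19 · 47; 78033 = 3 · 19 · 37²
gcd takes min exponent of each prime: 3 · 19 = 57

57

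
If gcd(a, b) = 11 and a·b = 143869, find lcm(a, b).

13079

gcd·lcm = product, so lcm = 143869/11 = 13079.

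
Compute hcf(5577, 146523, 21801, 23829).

gcd(5577, 146523): 146523 = 26·5577 + 1521; 5577 = 3·1521 + 1014; 1521 = 1·1014 + 507; 1014 = 2·507 + 0 → 507
gcd(507, 21801): 21801 = 43·507 + 0 → 507
gcd(507, 23829): 23829 = 47·507 + 0 → 507

507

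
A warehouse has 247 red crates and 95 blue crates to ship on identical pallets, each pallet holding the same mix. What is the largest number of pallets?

Euclid: 247 = 2·95 + 57; 95 = 1·57 + 38; 57 = 1·38 + 19; 38 = 2·19 + 0. Last nonzero remainder: 19.

19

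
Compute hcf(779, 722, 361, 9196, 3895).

gcd(779, 722): 779 = 1·722 + 57; 722 = 12·57 + 38; 57 = 1·38 + 19; 38 = 2·19 + 0 → 19
gcd(19, 361): 361 = 19·19 + 0 → 19
gcd(19, 9196): 9196 = 484·19 + 0 → 19
gcd(19, 3895): 3895 = 205·19 + 0 → 19

19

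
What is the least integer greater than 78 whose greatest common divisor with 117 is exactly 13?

91

gcd(x, 117) = 13 forces 13 | x; write x = 13s. Then gcd(13s, 13·9) = 13·gcd(s, 9), so need gcd(s, 9) = 1.
13s > 78 gives s ≥ 7. The least s ≥ 7 coprime to 9 is 7, so x = 13·7 = 91.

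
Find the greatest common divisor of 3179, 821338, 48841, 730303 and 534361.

3179 = 11 · 17²; 821338 = 2 · 7² · 17² · 29; 48841 = 13² · 17²; 730303 = 7 · 17² · 19²; 534361 = 17² · 43²
gcd takes min exponent of each prime: 17² = 289

289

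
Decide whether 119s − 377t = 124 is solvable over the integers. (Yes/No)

By Bézout, 119s − 377t = 124 has integer solutions iff gcd(119, 377) | 124.
Euclid: 377 = 3·119 + 20; 119 = 5·20 + 19; 20 = 1·19 + 1; 19 = 19·1 + 0. gcd = 1; 124 mod 1 = 0. Yes.

Yes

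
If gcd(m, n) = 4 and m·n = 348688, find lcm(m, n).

gcd·lcm = product, so lcm = 348688/4 = 87172.

87172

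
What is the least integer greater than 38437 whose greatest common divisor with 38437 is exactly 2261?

40698

38437 = 2261·17. Any m with gcd(m, 38437) = 2261 is a multiple of 2261, say 2261s, with s coprime to 17.
Need s > 38437/2261, so s ≥ 18. First s ≥ 18 with gcd(s, 17) = 1 is s = 18. Thus m = 2261·18 = 40698.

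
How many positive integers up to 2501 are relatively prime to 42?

715

Prime factors of 42: 2, 3, 7. Count integers ≤ 2501 divisible by none of them.
By inclusion–exclusion: 2501 − ⌊2501/2⌋ − ⌊2501/3⌋ − ⌊2501/7⌋ + ⌊2501/6⌋ + ⌊2501/14⌋ + ⌊2501/21⌋ − ⌊2501/42⌋ = 715.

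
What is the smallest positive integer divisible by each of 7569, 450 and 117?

7569 = 3² · 29²; 450 = 2 · 3² · 5²; 117 = 3² · 13
lcm takes max exponent of each prime: 2 · 3² · 5² · 13 · 29² = 4919850

4919850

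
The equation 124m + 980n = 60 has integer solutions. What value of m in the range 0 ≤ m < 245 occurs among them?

40

Reduce mod 980: 124m ≡ 60 (mod 980). With g = gcd(124, 980) = 4 dividing 60, divide through: 31m ≡ 15 (mod 245).
Since gcd(31, 245) = 1, m ≡ 15·(31)⁻¹ ≡ 40 (mod 245). Smallest non-negative: 40.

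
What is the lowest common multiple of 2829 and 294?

2829 = 3 · 23 · 41; 294 = 2 · 3 · 7²
max exponents: 2 · 3 · 7² · 23 · 41 = 277242

277242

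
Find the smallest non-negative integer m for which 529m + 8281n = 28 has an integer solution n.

Reduce mod 8281: 529m ≡ 28 (mod 8281). With g = gcd(529, 8281) = 1 dividing 28, divide through: 529m ≡ 28 (mod 8281).
Since gcd(529, 8281) = 1, m ≡ 28·(529)⁻¹ ≡ 1722 (mod 8281). Smallest non-negative: 1722.

1722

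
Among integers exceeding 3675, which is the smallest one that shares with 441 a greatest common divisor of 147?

3822

gcd(x, 441) = 147 forces 147 | x; write x = 147s. Then gcd(147s, 147·3) = 147·gcd(s, 3), so need gcd(s, 3) = 1.
147s > 3675 gives s ≥ 26. The least s ≥ 26 coprime to 3 is 26, so x = 147·26 = 3822.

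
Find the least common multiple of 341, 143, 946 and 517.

lcm(341, 143) = 341·143/gcd = 48763/11 = 4433
lcm(4433, 946) = 4433·946/gcd = 4193618/11 = 381238
lcm(381238, 517) = 381238·517/gcd = 197100046/11 = 17918186

17918186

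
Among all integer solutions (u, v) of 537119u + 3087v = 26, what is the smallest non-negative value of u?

Reduce mod 3087: 537119u ≡ 26 (mod 3087). With g = gcd(537119, 3087) = 1 dividing 26, divide through: 537119u ≡ 26 (mod 3087).
Since gcd(537119, 3087) = 1, u ≡ 26·(537119)⁻¹ ≡ 811 (mod 3087). Smallest non-negative: 811.

811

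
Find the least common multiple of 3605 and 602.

310030

gcd first: 3605 = 5·602 + 595; 602 = 1·595 + 7; 595 = 85·7 + 0 → gcd = 7
lcm = 3605·602/gcd = 2170210/7 = 310030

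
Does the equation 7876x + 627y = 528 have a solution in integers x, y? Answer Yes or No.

Yes

gcd(7876, 627): 7876 = 12·627 + 352; 627 = 1·352 + 275; 352 = 1·275 + 77; 275 = 3·77 + 44; 77 = 1·44 + 33; 44 = 1·33 + 11; 33 = 3·11 + 0 → 11
11 divides 528, so a solution exists.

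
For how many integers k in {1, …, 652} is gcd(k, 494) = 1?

Prime factors of 494: 2, 13, 19. Count integers ≤ 652 divisible by none of them.
By inclusion–exclusion: 652 − ⌊652/2⌋ − ⌊652/13⌋ − ⌊652/19⌋ + ⌊652/26⌋ + ⌊652/38⌋ + ⌊652/247⌋ − ⌊652/494⌋ = 285.

285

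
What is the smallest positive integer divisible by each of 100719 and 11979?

100719 = 3² · 19² · 31; 11979 = 3² · 11³
max exponents: 3² · 11³ · 19² · 31 = 134056989

134056989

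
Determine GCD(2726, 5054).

2726 = 2 · 29 · 47
5054 = 2 · 7 · 19²
Common: 2 = 2

2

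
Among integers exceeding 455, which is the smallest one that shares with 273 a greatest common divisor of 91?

Multiples of 91 above 455: 91·6, 91·7, … . Need the cofactor coprime to 273/91 = 3.
Checking s = 6, 7, … the first with gcd(s, 3) = 1 is s = 7, giving 637.

637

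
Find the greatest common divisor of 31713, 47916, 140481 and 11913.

gcd(31713, 47916): 47916 = 1·31713 + 16203; 31713 = 1·16203 + 15510; 16203 = 1·15510 + 693; 15510 = 22·693 + 264; 693 = 2·264 + 165; 264 = 1·165 + 99; 165 = 1·99 + 66; 99 = 1·66 + 33; 66 = 2·33 + 0 → 33
gcd(33, 140481): 140481 = 4257·33 + 0 → 33
gcd(33, 11913): 11913 = 361·33 + 0 → 33

33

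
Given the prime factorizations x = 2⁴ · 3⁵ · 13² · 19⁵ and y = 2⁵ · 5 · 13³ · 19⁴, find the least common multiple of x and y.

max exponent per prime: 2⁵ · 3⁵ · 5 · 13³ · 19⁵ = 211506791876640

211506791876640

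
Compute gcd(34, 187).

17

Euclid: 187 = 5·34 + 17; 34 = 2·17 + 0. Last nonzero remainder: 17.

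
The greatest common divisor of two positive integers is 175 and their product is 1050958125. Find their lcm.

6005475

Since gcd(u,v)·lcm(u,v) = uv, lcm = 1050958125/175 = 6005475.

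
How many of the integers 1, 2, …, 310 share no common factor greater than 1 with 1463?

229

Prime factors of 1463: 7, 11, 19. Count integers ≤ 310 divisible by none of them.
By inclusion–exclusion: 310 − ⌊310/7⌋ − ⌊310/11⌋ − ⌊310/19⌋ + ⌊310/77⌋ + ⌊310/133⌋ + ⌊310/209⌋ − ⌊310/1463⌋ = 229.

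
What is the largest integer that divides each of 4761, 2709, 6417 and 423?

9

4761 = 3² · 23²; 2709 = 3² · 7 · 43; 6417 = 3² · 23 · 31; 423 = 3² · 47
gcd takes min exponent of each prime: 3² = 9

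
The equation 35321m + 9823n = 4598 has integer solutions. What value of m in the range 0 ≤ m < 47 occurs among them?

Reduce mod 9823: 35321m ≡ 4598 (mod 9823). With g = gcd(35321, 9823) = 209 dividing 4598, divide through: 169m ≡ 22 (mod 47).
Since gcd(169, 47) = 1, m ≡ 22·(169)⁻¹ ≡ 31 (mod 47). Smallest non-negative: 31.

31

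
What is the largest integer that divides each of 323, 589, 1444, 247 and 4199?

gcd(323, 589): 589 = 1·323 + 266; 323 = 1·266 + 57; 266 = 4·57 + 38; 57 = 1·38 + 19; 38 = 2·19 + 0 → 19
gcd(19, 1444): 1444 = 76·19 + 0 → 19
gcd(19, 247): 247 = 13·19 + 0 → 19
gcd(19, 4199): 4199 = 221·19 + 0 → 19

19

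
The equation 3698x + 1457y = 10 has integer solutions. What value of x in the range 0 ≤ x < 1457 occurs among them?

Euclid: 3698 = 2·1457 + 784; 1457 = 1·784 + 673; 784 = 1·673 + 111; 673 = 6·111 + 7; 111 = 15·7 + 6; 7 = 1·6 + 1; 6 = 6·1 + 0 → gcd = 1; 10 = 1·10.
Back-substitution yields 3698·(-210) + 1457·(533) = 1, so one solution is x = -210·10 = -2100, y = 533·10 = 5330.
Solutions in x differ by 1457/1 = 1457; the one in [0, 1457) is -2100 mod 1457 = 814.

814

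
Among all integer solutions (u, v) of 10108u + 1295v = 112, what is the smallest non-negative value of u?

Reduce mod 1295: 10108u ≡ 112 (mod 1295). With g = gcd(10108, 1295) = 7 dividing 112, divide through: 1444u ≡ 16 (mod 185).
Since gcd(1444, 185) = 1, u ≡ 16·(1444)⁻¹ ≡ 164 (mod 185). Smallest non-negative: 164.

164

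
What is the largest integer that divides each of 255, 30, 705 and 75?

255 = 3 · 5 · 17; 30 = 2 · 3 · 5; 705 = 3 · 5 · 47; 75 = 3 · 5²
gcd takes min exponent of each prime: 3 · 5 = 15

15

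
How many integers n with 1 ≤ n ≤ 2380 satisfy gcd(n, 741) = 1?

Prime factors of 741: 3, 13, 19. Count integers ≤ 2380 divisible by none of them.
By inclusion–exclusion: 2380 − ⌊2380/3⌋ − ⌊2380/13⌋ − ⌊2380/19⌋ + ⌊2380/39⌋ + ⌊2380/57⌋ + ⌊2380/247⌋ − ⌊2380/741⌋ = 1387.

1387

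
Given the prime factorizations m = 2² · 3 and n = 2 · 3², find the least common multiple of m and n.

max exponent per prime: 2² · 3² = 36

36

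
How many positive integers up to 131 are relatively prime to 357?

72

Prime factors of 357: 3, 7, 17. Count integers ≤ 131 divisible by none of them.
By inclusion–exclusion: 131 − ⌊131/3⌋ − ⌊131/7⌋ − ⌊131/17⌋ + ⌊131/21⌋ + ⌊131/51⌋ + ⌊131/119⌋ − ⌊131/357⌋ = 72.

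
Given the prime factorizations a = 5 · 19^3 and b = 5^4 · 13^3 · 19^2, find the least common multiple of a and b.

max exponent per prime: 5^4 · 13^3 · 19^3 = 9418264375

9418264375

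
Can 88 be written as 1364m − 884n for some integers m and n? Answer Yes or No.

Yes

gcd(1364, 884): 1364 = 1·884 + 480; 884 = 1·480 + 404; 480 = 1·404 + 76; 404 = 5·76 + 24; 76 = 3·24 + 4; 24 = 6·4 + 0 → 4
4 divides 88, so a solution exists.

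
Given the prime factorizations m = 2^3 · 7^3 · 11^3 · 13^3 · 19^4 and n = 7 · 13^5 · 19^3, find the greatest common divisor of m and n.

min exponent per shared prime: 7 · 13^3 · 19^3 = 105484561

105484561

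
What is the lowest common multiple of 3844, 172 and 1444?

3844 = 2² · 31²; 172 = 2² · 43; 1444 = 2² · 19²
lcm takes max exponent of each prime: 2² · 19² · 31² · 43 = 59670412

59670412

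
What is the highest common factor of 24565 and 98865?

5

Euclid: 98865 = 4·24565 + 605; 24565 = 40·605 + 365; 605 = 1·365 + 240; 365 = 1·240 + 125; 240 = 1·125 + 115; 125 = 1·115 + 10; 115 = 11·10 + 5; 10 = 2·5 + 0. Last nonzero remainder: 5.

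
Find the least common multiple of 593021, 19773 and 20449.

69383457

lcm(593021, 19773) = 593021·19773/gcd = 11725804233/169 = 69383457
lcm(69383457, 20449) = 69383457·20449/gcd = 1418822312193/20449 = 69383457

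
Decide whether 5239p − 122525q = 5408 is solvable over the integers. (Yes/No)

gcd(5239, 122525): 122525 = 23·5239 + 2028; 5239 = 2·2028 + 1183; 2028 = 1·1183 + 845; 1183 = 1·845 + 338; 845 = 2·338 + 169; 338 = 2·169 + 0 → 169
169 divides 5408, so a solution exists.

Yes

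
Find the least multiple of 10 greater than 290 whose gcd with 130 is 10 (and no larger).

300

Multiples of 10 above 290: 10·30, 10·31, … . Need the cofactor coprime to 130/10 = 13.
Checking s = 30, 31, … the first with gcd(s, 13) = 1 is s = 30, giving 300.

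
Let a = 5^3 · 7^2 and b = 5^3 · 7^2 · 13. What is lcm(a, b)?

max exponent per prime: 5^3 · 7^2 · 13 = 79625

79625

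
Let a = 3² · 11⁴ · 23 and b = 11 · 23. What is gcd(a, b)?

min exponent per shared prime: 11 · 23 = 253

253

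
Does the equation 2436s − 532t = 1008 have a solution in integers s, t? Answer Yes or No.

gcd(2436, 532): 2436 = 4·532 + 308; 532 = 1·308 + 224; 308 = 1·224 + 84; 224 = 2·84 + 56; 84 = 1·56 + 28; 56 = 2·28 + 0 → 28
28 divides 1008, so a solution exists.

Yes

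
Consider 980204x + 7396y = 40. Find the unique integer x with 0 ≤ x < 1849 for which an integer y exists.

gcd(980204, 7396) = 4 (Euclid: 980204 = 132·7396 + 3932; 7396 = 1·3932 + 3464; 3932 = 1·3464 + 468; 3464 = 7·468 + 188; 468 = 2·188 + 92; 188 = 2·92 + 4; 92 = 23·4 + 0), and 4 | 40.
Extended Euclid: 980204·(-79) + 7396·(10470) = 4. Scale by 10: x₀ = -790.
General solution x = x₀ + 1849t; reducing mod 1849 gives x = 1059 (and y = -140351).

1059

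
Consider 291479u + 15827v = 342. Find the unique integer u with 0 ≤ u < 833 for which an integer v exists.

gcd(291479, 15827) = 19 (Euclid: 291479 = 18·15827 + 6593; 15827 = 2·6593 + 2641; 6593 = 2·2641 + 1311; 2641 = 2·1311 + 19; 1311 = 69·19 + 0), and 19 | 342.
Extended Euclid: 291479·(-12) + 15827·(221) = 19. Scale by 18: u₀ = -216.
General solution u = u₀ + 833t; reducing mod 833 gives u = 617 (and v = -11363).

617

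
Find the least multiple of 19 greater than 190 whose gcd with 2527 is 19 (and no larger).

2527 = 19·133. Any k with gcd(k, 2527) = 19 is a multiple of 19, say 19s, with s coprime to 133.
Need s > 190/19, so s ≥ 11. First s ≥ 11 with gcd(s, 133) = 1 is s = 11. Thus k = 19·11 = 209.

209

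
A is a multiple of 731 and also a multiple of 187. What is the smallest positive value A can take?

731 = 17 · 43; 187 = 11 · 17
max exponents: 11 · 17 · 43 = 8041

8041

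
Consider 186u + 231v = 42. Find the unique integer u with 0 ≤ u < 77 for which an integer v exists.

35

gcd(186, 231) = 3 (Euclid: 231 = 1·186 + 45; 186 = 4·45 + 6; 45 = 7·6 + 3; 6 = 2·3 + 0), and 3 | 42.
Extended Euclid: 186·(-36) + 231·(29) = 3. Scale by 14: u₀ = -504.
General solution u = u₀ + 77t; reducing mod 77 gives u = 35 (and v = -28).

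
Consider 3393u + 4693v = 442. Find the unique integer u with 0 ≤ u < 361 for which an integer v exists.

gcd(3393, 4693) = 13 (Euclid: 4693 = 1·3393 + 1300; 3393 = 2·1300 + 793; 1300 = 1·793 + 507; 793 = 1·507 + 286; 507 = 1·286 + 221; 286 = 1·221 + 65; 221 = 3·65 + 26; 65 = 2·26 + 13; 26 = 2·13 + 0), and 13 | 442.
Extended Euclid: 3393·(148) + 4693·(-107) = 13. Scale by 34: u₀ = 5032.
General solution u = u₀ + 361t; reducing mod 361 gives u = 339 (and v = -245).

339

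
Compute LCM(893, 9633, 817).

893 = 19 · 47; 9633 = 3 · 13² · 19; 817 = 19 · 43
lcm takes max exponent of each prime: 3 · 13² · 19 · 43 · 47 = 19468293

19468293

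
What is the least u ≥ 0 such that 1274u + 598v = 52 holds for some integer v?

16

Reduce mod 598: 1274u ≡ 52 (mod 598). With g = gcd(1274, 598) = 26 dividing 52, divide through: 49u ≡ 2 (mod 23).
Since gcd(49, 23) = 1, u ≡ 2·(49)⁻¹ ≡ 16 (mod 23). Smallest non-negative: 16.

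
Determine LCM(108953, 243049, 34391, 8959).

11655900893

lcm(108953, 243049) = 108953·243049/gcd = 26480917697/8381 = 3159637
lcm(3159637, 34391) = 3159637·34391/gcd = 108663076067/289 = 375996803
lcm(375996803, 8959) = 375996803·8959/gcd = 3368555358077/289 = 11655900893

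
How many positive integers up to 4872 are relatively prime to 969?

969 = 3·17·19. Inclusion–exclusion on these primes:
4872 − ⌊4872/3⌋ − ⌊4872/17⌋ − ⌊4872/19⌋ + ⌊4872/51⌋ + ⌊4872/57⌋ + ⌊4872/323⌋ − ⌊4872/969⌋ = 2896

2896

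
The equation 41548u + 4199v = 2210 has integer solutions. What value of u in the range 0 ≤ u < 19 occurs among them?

14

Euclid: 41548 = 9·4199 + 3757; 4199 = 1·3757 + 442; 3757 = 8·442 + 221; 442 = 2·221 + 0 → gcd = 221; 2210 = 221·10.
Back-substitution yields 41548·(9) + 4199·(-89) = 221, so one solution is u = 9·10 = 90, v = -89·10 = -890.
Solutions in u differ by 4199/221 = 19; the one in [0, 19) is 90 mod 19 = 14.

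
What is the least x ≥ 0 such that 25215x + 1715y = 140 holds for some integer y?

Reduce mod 1715: 25215x ≡ 140 (mod 1715). With g = gcd(25215, 1715) = 5 dividing 140, divide through: 5043x ≡ 28 (mod 343).
Since gcd(5043, 343) = 1, x ≡ 28·(5043)⁻¹ ≡ 336 (mod 343). Smallest non-negative: 336.

336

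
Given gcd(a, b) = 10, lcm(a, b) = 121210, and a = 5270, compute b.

230

a·b = gcd·lcm = 10·121210 = 1212100, so b = 1212100/5270 = 230.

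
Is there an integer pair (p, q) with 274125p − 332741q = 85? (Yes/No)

Yes

By Bézout, 274125p − 332741q = 85 has integer solutions iff gcd(274125, 332741) | 85.
Euclid: 332741 = 1·274125 + 58616; 274125 = 4·58616 + 39661; 58616 = 1·39661 + 18955; 39661 = 2·18955 + 1751; 18955 = 10·1751 + 1445; 1751 = 1·1445 + 306; 1445 = 4·306 + 221; 306 = 1·221 + 85; 221 = 2·85 + 51; 85 = 1·51 + 34; 51 = 1·34 + 17; 34 = 2·17 + 0. gcd = 17; 85 mod 17 = 0. Yes.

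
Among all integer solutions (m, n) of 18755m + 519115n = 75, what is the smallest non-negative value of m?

26710

Euclid: 519115 = 27·18755 + 12730; 18755 = 1·12730 + 6025; 12730 = 2·6025 + 680; 6025 = 8·680 + 585; 680 = 1·585 + 95; 585 = 6·95 + 15; 95 = 6·15 + 5; 15 = 3·5 + 0 → gcd = 5; 75 = 5·15.
Back-substitution yields 18755·(-32827) + 519115·(1186) = 5, so one solution is m = -32827·15 = -492405, n = 1186·15 = 17790.
Solutions in m differ by 519115/5 = 103823; the one in [0, 103823) is -492405 mod 103823 = 26710.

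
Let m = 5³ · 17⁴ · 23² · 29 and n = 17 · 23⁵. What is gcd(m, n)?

min exponent per shared prime: 17 · 23² = 8993

8993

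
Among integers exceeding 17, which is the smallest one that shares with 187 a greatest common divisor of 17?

gcd(m, 187) = 17 forces 17 | m; write m = 17s. Then gcd(17s, 17·11) = 17·gcd(s, 11), so need gcd(s, 11) = 1.
17s > 17 gives s ≥ 2. The least s ≥ 2 coprime to 11 is 2, so m = 17·2 = 34.

34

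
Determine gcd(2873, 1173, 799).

gcd(2873, 1173): 2873 = 2·1173 + 527; 1173 = 2·527 + 119; 527 = 4·119 + 51; 119 = 2·51 + 17; 51 = 3·17 + 0 → 17
gcd(17, 799): 799 = 47·17 + 0 → 17

17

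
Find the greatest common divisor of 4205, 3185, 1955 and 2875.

gcd(4205, 3185): 4205 = 1·3185 + 1020; 3185 = 3·1020 + 125; 1020 = 8·125 + 20; 125 = 6·20 + 5; 20 = 4·5 + 0 → 5
gcd(5, 1955): 1955 = 391·5 + 0 → 5
gcd(5, 2875): 2875 = 575·5 + 0 → 5

5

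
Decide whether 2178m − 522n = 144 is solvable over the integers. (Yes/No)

By Bézout, 2178m − 522n = 144 has integer solutions iff gcd(2178, 522) | 144.
Euclid: 2178 = 4·522 + 90; 522 = 5·90 + 72; 90 = 1·72 + 18; 72 = 4·18 + 0. gcd = 18; 144 mod 18 = 0. Yes.

Yes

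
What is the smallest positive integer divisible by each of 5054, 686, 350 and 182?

5054 = 2 · 7 · 19²; 686 = 2 · 7³; 350 = 2 · 5² · 7; 182 = 2 · 7 · 13
lcm takes max exponent of each prime: 2 · 5² · 7³ · 13 · 19² = 80484950

80484950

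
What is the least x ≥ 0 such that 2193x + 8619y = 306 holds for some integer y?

8

Reduce mod 8619: 2193x ≡ 306 (mod 8619). With g = gcd(2193, 8619) = 51 dividing 306, divide through: 43x ≡ 6 (mod 169).
Since gcd(43, 169) = 1, x ≡ 6·(43)⁻¹ ≡ 8 (mod 169). Smallest non-negative: 8.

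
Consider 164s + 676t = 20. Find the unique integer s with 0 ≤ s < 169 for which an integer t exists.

gcd(164, 676) = 4 (Euclid: 676 = 4·164 + 20; 164 = 8·20 + 4; 20 = 5·4 + 0), and 4 | 20.
Extended Euclid: 164·(33) + 676·(-8) = 4. Scale by 5: s₀ = 165.
General solution s = s₀ + 169k; reducing mod 169 gives s = 165 (and t = -40).

165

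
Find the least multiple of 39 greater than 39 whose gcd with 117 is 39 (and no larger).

78

117 = 39·3. Any t with gcd(t, 117) = 39 is a multiple of 39, say 39s, with s coprime to 3.
Need s > 39/39, so s ≥ 2. First s ≥ 2 with gcd(s, 3) = 1 is s = 2. Thus t = 39·2 = 78.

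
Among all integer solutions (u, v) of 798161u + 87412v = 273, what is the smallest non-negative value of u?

1557

gcd(798161, 87412) = 13 (Euclid: 798161 = 9·87412 + 11453; 87412 = 7·11453 + 7241; 11453 = 1·7241 + 4212; 7241 = 1·4212 + 3029; 4212 = 1·3029 + 1183; 3029 = 2·1183 + 663; 1183 = 1·663 + 520; 663 = 1·520 + 143; 520 = 3·143 + 91; 143 = 1·91 + 52; 91 = 1·52 + 39; 52 = 1·39 + 13; 39 = 3·13 + 0), and 13 | 273.
Extended Euclid: 798161·(-1847) + 87412·(16865) = 13. Scale by 21: u₀ = -38787.
General solution u = u₀ + 6724t; reducing mod 6724 gives u = 1557 (and v = -14217).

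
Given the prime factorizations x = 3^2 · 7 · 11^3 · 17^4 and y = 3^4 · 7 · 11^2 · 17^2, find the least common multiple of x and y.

63031377717

max exponent per prime: 3^4 · 7 · 11^3 · 17^4 = 63031377717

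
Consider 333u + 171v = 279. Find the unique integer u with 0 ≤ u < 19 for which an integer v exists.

Reduce mod 171: 333u ≡ 279 (mod 171). With g = gcd(333, 171) = 9 dividing 279, divide through: 37u ≡ 31 (mod 19).
Since gcd(37, 19) = 1, u ≡ 31·(37)⁻¹ ≡ 7 (mod 19). Smallest non-negative: 7.

7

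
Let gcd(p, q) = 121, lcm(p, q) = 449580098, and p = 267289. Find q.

p·q = gcd·lcm = 121·449580098 = 54399191858, so q = 54399191858/267289 = 203522.

203522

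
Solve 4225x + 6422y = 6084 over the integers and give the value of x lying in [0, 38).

6

Reduce mod 6422: 4225x ≡ 6084 (mod 6422). With g = gcd(4225, 6422) = 169 dividing 6084, divide through: 25x ≡ 36 (mod 38).
Since gcd(25, 38) = 1, x ≡ 36·(25)⁻¹ ≡ 6 (mod 38). Smallest non-negative: 6.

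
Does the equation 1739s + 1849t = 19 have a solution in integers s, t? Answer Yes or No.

By Bézout, 1739s + 1849t = 19 has integer solutions iff gcd(1739, 1849) | 19.
Euclid: 1849 = 1·1739 + 110; 1739 = 15·110 + 89; 110 = 1·89 + 21; 89 = 4·21 + 5; 21 = 4·5 + 1; 5 = 5·1 + 0. gcd = 1; 19 mod 1 = 0. Yes.

Yes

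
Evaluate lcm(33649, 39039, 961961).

33649 = 7 · 11 · 19 · 23; 39039 = 3 · 7 · 11 · 13²; 961961 = 7 · 11 · 13 · 31²
lcm takes max exponent of each prime: 3 · 7 · 11 · 13² · 19 · 23 · 31² = 16394701323

16394701323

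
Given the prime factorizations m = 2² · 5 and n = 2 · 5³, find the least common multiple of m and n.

500

max exponent per prime: 2² · 5³ = 500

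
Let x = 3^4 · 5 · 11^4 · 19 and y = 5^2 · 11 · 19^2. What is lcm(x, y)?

10702937025

max exponent per prime: 3^4 · 5^2 · 11^4 · 19^2 = 10702937025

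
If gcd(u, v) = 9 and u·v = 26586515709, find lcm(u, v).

2954057301

For any two positive integers, gcd × lcm equals their product. Hence lcm = 26586515709 / 9 = 2954057301.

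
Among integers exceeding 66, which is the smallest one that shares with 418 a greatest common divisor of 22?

418 = 22·19. Any x with gcd(x, 418) = 22 is a multiple of 22, say 22s, with s coprime to 19.
Need s > 66/22, so s ≥ 4. First s ≥ 4 with gcd(s, 19) = 1 is s = 4. Thus x = 22·4 = 88.

88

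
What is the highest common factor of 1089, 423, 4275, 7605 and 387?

gcd(1089, 423): 1089 = 2·423 + 243; 423 = 1·243 + 180; 243 = 1·180 + 63; 180 = 2·63 + 54; 63 = 1·54 + 9; 54 = 6·9 + 0 → 9
gcd(9, 4275): 4275 = 475·9 + 0 → 9
gcd(9, 7605): 7605 = 845·9 + 0 → 9
gcd(9, 387): 387 = 43·9 + 0 → 9

9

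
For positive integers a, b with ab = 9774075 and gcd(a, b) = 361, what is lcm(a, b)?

27075

gcd·lcm = product, so lcm = 9774075/361 = 27075.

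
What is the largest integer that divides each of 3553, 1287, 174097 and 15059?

3553 = 11 · 17 · 19; 1287 = 3² · 11 · 13; 174097 = 7² · 11 · 17 · 19; 15059 = 11 · 37²
gcd takes min exponent of each prime: 11 = 11

11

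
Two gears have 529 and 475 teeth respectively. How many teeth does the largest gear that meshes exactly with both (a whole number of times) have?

1

Euclid: 529 = 1·475 + 54; 475 = 8·54 + 43; 54 = 1·43 + 11; 43 = 3·11 + 10; 11 = 1·10 + 1; 10 = 10·1 + 0. Last nonzero remainder: 1.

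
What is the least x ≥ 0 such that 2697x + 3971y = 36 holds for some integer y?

gcd(2697, 3971) = 1 (Euclid: 3971 = 1·2697 + 1274; 2697 = 2·1274 + 149; 1274 = 8·149 + 82; 149 = 1·82 + 67; 82 = 1·67 + 15; 67 = 4·15 + 7; 15 = 2·7 + 1; 7 = 7·1 + 0), and 1 | 36.
Extended Euclid: 2697·(-533) + 3971·(362) = 1. Scale by 36: x₀ = -19188.
General solution x = x₀ + 3971t; reducing mod 3971 gives x = 667 (and y = -453).

667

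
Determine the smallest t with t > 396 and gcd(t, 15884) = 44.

440

Multiples of 44 above 396: 44·10, 44·11, … . Need the cofactor coprime to 15884/44 = 361.
Checking s = 10, 11, … the first with gcd(s, 361) = 1 is s = 10, giving 440.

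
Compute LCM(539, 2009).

gcd first: 2009 = 3·539 + 392; 539 = 1·392 + 147; 392 = 2·147 + 98; 147 = 1·98 + 49; 98 = 2·49 + 0 → gcd = 49
lcm = 539·2009/gcd = 1082851/49 = 22099

22099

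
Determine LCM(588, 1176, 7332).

588 = 2² · 3 · 7²; 1176 = 2³ · 3 · 7²; 7332 = 2² · 3 · 13 · 47
lcm takes max exponent of each prime: 2³ · 3 · 7² · 13 · 47 = 718536

718536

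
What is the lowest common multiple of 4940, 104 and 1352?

4940 = 2² · 5 · 13 · 19; 104 = 2³ · 13; 1352 = 2³ · 13²
lcm takes max exponent of each prime: 2³ · 5 · 13² · 19 = 128440

128440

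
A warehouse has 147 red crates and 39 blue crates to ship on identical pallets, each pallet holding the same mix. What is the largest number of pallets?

3

Euclid: 147 = 3·39 + 30; 39 = 1·30 + 9; 30 = 3·9 + 3; 9 = 3·3 + 0. Last nonzero remainder: 3.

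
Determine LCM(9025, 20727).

187061175

9025 = 5² · 19²; 20727 = 3² · 7² · 47
max exponents: 3² · 5² · 7² · 19² · 47 = 187061175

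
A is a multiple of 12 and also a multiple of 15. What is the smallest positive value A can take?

12 = 2² · 3; 15 = 3 · 5
max exponents: 2² · 3 · 5 = 60

60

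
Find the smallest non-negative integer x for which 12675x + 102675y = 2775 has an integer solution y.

gcd(12675, 102675) = 75 (Euclid: 102675 = 8·12675 + 1275; 12675 = 9·1275 + 1200; 1275 = 1·1200 + 75; 1200 = 16·75 + 0), and 75 | 2775.
Extended Euclid: 12675·(-81) + 102675·(10) = 75. Scale by 37: x₀ = -2997.
General solution x = x₀ + 1369t; reducing mod 1369 gives x = 1110 (and y = -137).

1110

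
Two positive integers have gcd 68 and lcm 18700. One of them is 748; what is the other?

1700

Using mn = gcd(m,n)·lcm(m,n) = 68·18700 = 1271600, we get n = 1271600/748 = 1700.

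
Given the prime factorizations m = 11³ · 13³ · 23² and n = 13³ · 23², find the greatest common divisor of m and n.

min exponent per shared prime: 13³ · 23² = 1162213

1162213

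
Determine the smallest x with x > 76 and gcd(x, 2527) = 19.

2527 = 19·133. Any x with gcd(x, 2527) = 19 is a multiple of 19, say 19s, with s coprime to 133.
Need s > 76/19, so s ≥ 5. First s ≥ 5 with gcd(s, 133) = 1 is s = 5. Thus x = 19·5 = 95.

95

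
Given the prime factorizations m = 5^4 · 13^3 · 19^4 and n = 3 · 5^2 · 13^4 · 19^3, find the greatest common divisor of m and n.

376730575

min exponent per shared prime: 5^2 · 13^3 · 19^3 = 376730575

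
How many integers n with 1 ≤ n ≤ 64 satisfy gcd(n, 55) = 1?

Prime factors of 55: 5, 11. Count integers ≤ 64 divisible by none of them.
By inclusion–exclusion: 64 − ⌊64/5⌋ − ⌊64/11⌋ + ⌊64/55⌋ = 48.

48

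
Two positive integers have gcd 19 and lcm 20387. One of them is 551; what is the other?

p·q = gcd·lcm = 19·20387 = 387353, so q = 387353/551 = 703.

703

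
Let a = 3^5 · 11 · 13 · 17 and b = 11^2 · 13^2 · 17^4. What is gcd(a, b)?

min exponent per shared prime: 11 · 13 · 17 = 2431

2431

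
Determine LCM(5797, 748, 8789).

lcm(5797, 748) = 5797·748/gcd = 4336156/187 = 23188
lcm(23188, 8789) = 23188·8789/gcd = 203799332/187 = 1089836

1089836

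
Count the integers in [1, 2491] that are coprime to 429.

Prime factors of 429: 3, 11, 13. Count integers ≤ 2491 divisible by none of them.
By inclusion–exclusion: 2491 − ⌊2491/3⌋ − ⌊2491/11⌋ − ⌊2491/13⌋ + ⌊2491/33⌋ + ⌊2491/39⌋ + ⌊2491/143⌋ − ⌊2491/429⌋ = 1394.

1394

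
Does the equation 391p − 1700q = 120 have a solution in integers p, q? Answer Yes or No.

gcd(391, 1700): 1700 = 4·391 + 136; 391 = 2·136 + 119; 136 = 1·119 + 17; 119 = 7·17 + 0 → 17
17 does not divide 120, so a solution does not exist.

No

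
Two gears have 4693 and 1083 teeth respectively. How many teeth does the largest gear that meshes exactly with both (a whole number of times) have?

4693 = 13 · 19²
1083 = 3 · 19²
Common: 19² = 361

361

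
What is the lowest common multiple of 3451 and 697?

3451 = 7 · 17 · 29; 697 = 17 · 41
max exponents: 7 · 17 · 29 · 41 = 141491

141491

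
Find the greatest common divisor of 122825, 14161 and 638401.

122825 = 5² · 17³; 14161 = 7² · 17²; 638401 = 17² · 47²
gcd takes min exponent of each prime: 17² = 289

289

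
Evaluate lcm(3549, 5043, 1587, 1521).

lcm(3549, 5043) = 3549·5043/gcd = 17897607/3 = 5965869
lcm(5965869, 1587) = 5965869·1587/gcd = 9467834103/3 = 3155944701
lcm(3155944701, 1521) = 3155944701·1521/gcd = 4800191890221/507 = 9467834103

9467834103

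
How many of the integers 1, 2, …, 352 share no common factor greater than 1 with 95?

267

95 = 5·19. Inclusion–exclusion on these primes:
352 − ⌊352/5⌋ − ⌊352/19⌋ + ⌊352/95⌋ = 267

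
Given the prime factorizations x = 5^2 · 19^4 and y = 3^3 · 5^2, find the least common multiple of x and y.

max exponent per prime: 3^3 · 5^2 · 19^4 = 87966675

87966675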